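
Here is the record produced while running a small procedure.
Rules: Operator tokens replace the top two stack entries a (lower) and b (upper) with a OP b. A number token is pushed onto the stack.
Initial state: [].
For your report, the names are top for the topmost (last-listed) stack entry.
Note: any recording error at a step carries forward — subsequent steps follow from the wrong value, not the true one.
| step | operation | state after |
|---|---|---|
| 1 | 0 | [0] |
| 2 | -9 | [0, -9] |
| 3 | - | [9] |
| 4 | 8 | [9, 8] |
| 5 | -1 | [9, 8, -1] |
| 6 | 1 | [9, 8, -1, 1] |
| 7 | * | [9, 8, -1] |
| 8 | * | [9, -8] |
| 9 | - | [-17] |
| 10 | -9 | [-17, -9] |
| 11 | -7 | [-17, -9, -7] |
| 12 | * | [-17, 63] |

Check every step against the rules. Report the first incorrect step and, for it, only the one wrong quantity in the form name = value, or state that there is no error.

Step 1: push 0: top = 0 — agrees with the record.
Step 2: push -9: top = -9 — confirmed correct.
Step 3: 0 - -9 = 9 — verified.
Step 4: push 8: top = 8 — in agreement.
Step 5: push -1: top = -1 — same as recorded.
Step 6: push 1: top = 1 — confirmed correct.
Step 7: -1 * 1 = -1 — consistent with the record.
Step 8: 8 * -1 = -8 — matches.
Step 9: 9 - -8 = 17 — a discrepancy with the record.
Conclusion: step 9 carries the first error; the entry should be top = 17.

step 9, top = 17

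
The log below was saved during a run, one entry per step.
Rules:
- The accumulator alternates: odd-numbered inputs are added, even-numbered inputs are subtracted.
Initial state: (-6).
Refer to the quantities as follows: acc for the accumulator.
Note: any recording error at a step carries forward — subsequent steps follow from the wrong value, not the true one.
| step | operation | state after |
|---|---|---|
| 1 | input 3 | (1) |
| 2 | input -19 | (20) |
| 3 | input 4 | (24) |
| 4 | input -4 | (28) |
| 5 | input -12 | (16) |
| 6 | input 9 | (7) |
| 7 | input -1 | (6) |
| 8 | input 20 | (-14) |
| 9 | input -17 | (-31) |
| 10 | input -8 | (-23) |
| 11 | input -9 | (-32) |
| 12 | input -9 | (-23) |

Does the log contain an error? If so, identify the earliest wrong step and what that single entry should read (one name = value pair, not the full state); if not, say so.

Step 1: acc = -6 + 3 = -3 — first mismatch against the log.
That makes step 1 the first incorrect line — acc = -3 is what it should show.

step 1, acc = -3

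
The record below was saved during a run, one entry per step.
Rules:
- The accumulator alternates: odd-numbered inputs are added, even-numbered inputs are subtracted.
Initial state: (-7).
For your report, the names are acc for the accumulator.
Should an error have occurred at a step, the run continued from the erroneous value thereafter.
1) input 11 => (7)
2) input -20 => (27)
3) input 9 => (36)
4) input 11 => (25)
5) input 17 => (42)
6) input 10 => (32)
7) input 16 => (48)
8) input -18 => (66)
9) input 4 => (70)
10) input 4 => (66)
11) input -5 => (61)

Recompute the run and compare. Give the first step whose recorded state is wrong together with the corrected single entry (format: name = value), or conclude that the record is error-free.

step 1, acc = 4

Recomputing the run from the initial state:
step 1: acc = 4
step 2: acc = 24
step 3: acc = 33
step 4: acc = 22
step 5: acc = 39
step 6: acc = 29
step 7: acc = 45
step 8: acc = 63
step 9: acc = 67
step 10: acc = 63
step 11: acc = 58
The first disagreement with the record is at step 1, where the value should be acc = 4.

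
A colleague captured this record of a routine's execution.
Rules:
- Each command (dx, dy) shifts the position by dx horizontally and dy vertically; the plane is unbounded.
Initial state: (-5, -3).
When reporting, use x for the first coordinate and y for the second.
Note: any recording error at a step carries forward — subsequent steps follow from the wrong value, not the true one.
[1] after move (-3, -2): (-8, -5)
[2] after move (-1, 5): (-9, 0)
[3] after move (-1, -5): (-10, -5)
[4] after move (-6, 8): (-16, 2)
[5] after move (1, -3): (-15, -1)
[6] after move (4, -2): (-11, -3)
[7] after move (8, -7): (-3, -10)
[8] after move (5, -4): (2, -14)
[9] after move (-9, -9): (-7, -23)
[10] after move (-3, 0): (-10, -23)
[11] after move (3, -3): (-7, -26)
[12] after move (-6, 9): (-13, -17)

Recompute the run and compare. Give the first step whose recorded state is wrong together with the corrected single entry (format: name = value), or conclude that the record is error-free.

Recomputing the run from the initial state:
step 1: x = -8, y = -5
step 2: x = -9, y = 0
step 3: x = -10, y = -5
step 4: x = -16, y = 3
step 5: x = -15, y = 0
step 6: x = -11, y = -2
step 7: x = -3, y = -9
step 8: x = 2, y = -13
step 9: x = -7, y = -22
step 10: x = -10, y = -22
step 11: x = -7, y = -25
step 12: x = -13, y = -16
The first disagreement with the record is at step 4, where the value should be y = 3.

step 4, y = 3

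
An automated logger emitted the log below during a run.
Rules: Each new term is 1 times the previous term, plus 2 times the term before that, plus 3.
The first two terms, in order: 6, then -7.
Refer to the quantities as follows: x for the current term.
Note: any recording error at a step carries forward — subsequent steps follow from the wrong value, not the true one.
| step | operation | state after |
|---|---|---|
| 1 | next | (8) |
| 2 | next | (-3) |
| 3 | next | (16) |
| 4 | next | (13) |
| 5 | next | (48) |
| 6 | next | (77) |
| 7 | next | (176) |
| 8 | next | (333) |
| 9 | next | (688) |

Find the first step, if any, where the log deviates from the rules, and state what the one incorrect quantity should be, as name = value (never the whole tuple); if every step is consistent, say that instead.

Recomputing the run from the initial state:
step 1: x = 8
step 2: x = -3
step 3: x = 16
step 4: x = 13
step 5: x = 48
step 6: x = 77
step 7: x = 176
step 8: x = 333
step 9: x = 688
This matches the log at every step.

no error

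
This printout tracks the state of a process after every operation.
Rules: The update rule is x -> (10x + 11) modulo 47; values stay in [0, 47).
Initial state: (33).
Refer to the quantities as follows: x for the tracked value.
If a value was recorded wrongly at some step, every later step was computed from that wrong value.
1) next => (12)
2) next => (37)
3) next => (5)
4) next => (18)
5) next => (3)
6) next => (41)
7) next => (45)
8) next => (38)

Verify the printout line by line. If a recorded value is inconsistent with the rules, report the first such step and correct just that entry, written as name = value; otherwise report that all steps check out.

step 4, x = 14

step 1: x = (10*33 + 11) mod 47 = 12 -> verified
step 2: x = (10*12 + 11) mod 47 = 37 -> agrees with the printout
step 3: x = (10*37 + 11) mod 47 = 5 -> matches
step 4: x = (10*5 + 11) mod 47 = 14 -> not what was recorded
Step 4 is the first one off; corrected, x = 14.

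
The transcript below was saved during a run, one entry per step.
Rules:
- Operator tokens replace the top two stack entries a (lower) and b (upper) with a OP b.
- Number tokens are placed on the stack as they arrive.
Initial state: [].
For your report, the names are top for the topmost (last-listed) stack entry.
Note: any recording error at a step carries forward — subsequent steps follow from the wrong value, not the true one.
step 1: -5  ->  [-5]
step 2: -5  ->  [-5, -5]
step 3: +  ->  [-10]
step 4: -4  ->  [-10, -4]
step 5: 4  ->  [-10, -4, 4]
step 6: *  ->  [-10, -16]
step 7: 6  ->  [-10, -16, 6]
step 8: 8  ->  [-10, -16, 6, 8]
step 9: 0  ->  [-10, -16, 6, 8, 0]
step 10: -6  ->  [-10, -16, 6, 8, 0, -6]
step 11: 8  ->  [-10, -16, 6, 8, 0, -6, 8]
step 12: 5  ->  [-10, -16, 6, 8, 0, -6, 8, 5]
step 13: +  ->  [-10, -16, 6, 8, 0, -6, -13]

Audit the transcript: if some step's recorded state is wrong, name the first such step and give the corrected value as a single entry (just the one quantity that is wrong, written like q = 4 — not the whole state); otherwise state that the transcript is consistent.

step 13, top = 13

Recomputing the run from the initial state:
step 1: [-5]
step 2: [-5, -5]
step 3: [-10]
step 4: [-10, -4]
step 5: [-10, -4, 4]
step 6: [-10, -16]
step 7: [-10, -16, 6]
step 8: [-10, -16, 6, 8]
step 9: [-10, -16, 6, 8, 0]
step 10: [-10, -16, 6, 8, 0, -6]
step 11: [-10, -16, 6, 8, 0, -6, 8]
step 12: [-10, -16, 6, 8, 0, -6, 8, 5]
step 13: [-10, -16, 6, 8, 0, -6, 13]
The first disagreement with the transcript is at step 13, where the value should be top = 13.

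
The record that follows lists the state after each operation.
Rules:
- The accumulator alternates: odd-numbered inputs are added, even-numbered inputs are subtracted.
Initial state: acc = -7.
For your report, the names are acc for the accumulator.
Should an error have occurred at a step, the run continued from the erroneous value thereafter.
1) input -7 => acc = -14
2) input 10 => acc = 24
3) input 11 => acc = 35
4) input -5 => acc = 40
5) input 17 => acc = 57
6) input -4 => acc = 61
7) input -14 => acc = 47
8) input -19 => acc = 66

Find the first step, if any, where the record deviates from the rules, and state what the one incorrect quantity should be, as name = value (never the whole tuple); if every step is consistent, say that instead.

step 2, acc = -24

Recomputing the run from the initial state:
step 1: acc = -14
step 2: acc = -24
step 3: acc = -13
step 4: acc = -8
step 5: acc = 9
step 6: acc = 13
step 7: acc = -1
step 8: acc = 18
The first disagreement with the record is at step 2, where the value should be acc = -24.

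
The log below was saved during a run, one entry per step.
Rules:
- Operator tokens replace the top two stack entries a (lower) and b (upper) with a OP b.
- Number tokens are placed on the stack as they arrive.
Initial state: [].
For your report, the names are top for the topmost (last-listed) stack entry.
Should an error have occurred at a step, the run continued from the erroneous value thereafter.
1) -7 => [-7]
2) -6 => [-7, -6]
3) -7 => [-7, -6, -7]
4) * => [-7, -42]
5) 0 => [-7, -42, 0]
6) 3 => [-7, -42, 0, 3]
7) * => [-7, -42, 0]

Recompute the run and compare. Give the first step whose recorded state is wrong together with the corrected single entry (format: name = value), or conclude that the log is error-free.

1. push -7: top = -7 (matches)
2. push -6: top = -6 (same as recorded)
3. push -7: top = -7 (confirmed correct)
4. -6 * -7 = 42 (a discrepancy with the log)
The audit stops at step 4: the recorded entry is wrong and should be top = 42.

step 4, top = 42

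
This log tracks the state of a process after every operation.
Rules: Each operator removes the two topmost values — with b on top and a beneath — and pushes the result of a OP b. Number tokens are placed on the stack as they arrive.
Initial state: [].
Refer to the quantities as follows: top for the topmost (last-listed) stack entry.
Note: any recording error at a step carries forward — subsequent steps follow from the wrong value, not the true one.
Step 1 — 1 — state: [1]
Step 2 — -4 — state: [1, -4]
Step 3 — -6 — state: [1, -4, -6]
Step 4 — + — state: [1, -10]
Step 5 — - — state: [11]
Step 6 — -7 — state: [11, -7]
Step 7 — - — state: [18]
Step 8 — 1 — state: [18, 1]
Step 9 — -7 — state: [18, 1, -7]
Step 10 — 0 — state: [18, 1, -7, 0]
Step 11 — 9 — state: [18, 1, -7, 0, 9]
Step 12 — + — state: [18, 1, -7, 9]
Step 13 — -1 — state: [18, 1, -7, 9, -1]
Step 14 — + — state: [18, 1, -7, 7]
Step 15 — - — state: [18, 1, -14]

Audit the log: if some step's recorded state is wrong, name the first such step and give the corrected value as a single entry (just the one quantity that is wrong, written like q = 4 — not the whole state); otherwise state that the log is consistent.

step 14, top = 8

1. push 1: top = 1 (in agreement)
2. push -4: top = -4 (checks out)
3. push -6: top = -6 (matches)
4. -4 + -6 = -10 (matches)
5. 1 - -10 = 11 (checks out)
6. push -7: top = -7 (confirmed correct)
7. 11 - -7 = 18 (no discrepancy)
8. push 1: top = 1 (confirmed correct)
9. push -7: top = -7 (verified)
10. push 0: top = 0 (consistent with the log)
11. push 9: top = 9 (matches)
12. 0 + 9 = 9 (same as recorded)
13. push -1: top = -1 (checks out)
14. 9 + -1 = 8 (not what was recorded)
The earliest wrong entry is at step 14: it should read top = 8.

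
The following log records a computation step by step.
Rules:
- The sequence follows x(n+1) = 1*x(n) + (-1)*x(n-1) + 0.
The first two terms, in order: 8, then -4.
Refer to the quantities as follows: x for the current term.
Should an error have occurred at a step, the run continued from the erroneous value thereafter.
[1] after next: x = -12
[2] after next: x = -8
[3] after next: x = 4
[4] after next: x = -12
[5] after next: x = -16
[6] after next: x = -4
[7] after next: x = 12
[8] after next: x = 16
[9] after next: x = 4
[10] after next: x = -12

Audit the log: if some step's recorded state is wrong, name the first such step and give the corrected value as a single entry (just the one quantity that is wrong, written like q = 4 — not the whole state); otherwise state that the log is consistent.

step 4, x = 12

Step 1: x = 1*(-4) + (-1)*(8) + (0) = -12 — confirmed correct.
Step 2: x = 1*(-12) + (-1)*(-4) + (0) = -8 — in agreement.
Step 3: x = 1*(-8) + (-1)*(-12) + (0) = 4 — verified.
Step 4: x = 1*(4) + (-1)*(-8) + (0) = 12 — the entry is off here.
First incorrect step: 4; the correct value is x = 12.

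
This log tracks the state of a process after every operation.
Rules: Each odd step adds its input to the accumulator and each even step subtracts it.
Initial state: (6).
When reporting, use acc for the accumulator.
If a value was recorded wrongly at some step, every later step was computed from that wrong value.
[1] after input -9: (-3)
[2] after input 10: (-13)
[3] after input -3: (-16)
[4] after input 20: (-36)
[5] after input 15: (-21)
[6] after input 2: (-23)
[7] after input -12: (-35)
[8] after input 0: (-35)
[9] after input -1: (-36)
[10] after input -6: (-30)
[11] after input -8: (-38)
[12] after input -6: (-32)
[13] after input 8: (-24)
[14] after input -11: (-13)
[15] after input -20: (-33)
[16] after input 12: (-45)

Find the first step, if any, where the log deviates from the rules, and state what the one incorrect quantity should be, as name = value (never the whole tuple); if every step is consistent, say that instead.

no error

1. acc = 6 + -9 = -3 (verified)
2. acc = -3 - 10 = -13 (verified)
3. acc = -13 + -3 = -16 (exactly as logged)
4. acc = -16 - 20 = -36 (in agreement)
5. acc = -36 + 15 = -21 (verified)
6. acc = -21 - 2 = -23 (agrees with the log)
7. acc = -23 + -12 = -35 (no discrepancy)
8. acc = -35 - 0 = -35 (checks out)
9. acc = -35 + -1 = -36 (no discrepancy)
10. acc = -36 - -6 = -30 (checks out)
11. acc = -30 + -8 = -38 (verified)
12. acc = -38 - -6 = -32 (exactly as logged)
13. acc = -32 + 8 = -24 (verified)
14. acc = -24 - -11 = -13 (same as recorded)
15. acc = -13 + -20 = -33 (confirmed correct)
16. acc = -33 - 12 = -45 (matches)
The whole run recomputes cleanly — no discrepancies.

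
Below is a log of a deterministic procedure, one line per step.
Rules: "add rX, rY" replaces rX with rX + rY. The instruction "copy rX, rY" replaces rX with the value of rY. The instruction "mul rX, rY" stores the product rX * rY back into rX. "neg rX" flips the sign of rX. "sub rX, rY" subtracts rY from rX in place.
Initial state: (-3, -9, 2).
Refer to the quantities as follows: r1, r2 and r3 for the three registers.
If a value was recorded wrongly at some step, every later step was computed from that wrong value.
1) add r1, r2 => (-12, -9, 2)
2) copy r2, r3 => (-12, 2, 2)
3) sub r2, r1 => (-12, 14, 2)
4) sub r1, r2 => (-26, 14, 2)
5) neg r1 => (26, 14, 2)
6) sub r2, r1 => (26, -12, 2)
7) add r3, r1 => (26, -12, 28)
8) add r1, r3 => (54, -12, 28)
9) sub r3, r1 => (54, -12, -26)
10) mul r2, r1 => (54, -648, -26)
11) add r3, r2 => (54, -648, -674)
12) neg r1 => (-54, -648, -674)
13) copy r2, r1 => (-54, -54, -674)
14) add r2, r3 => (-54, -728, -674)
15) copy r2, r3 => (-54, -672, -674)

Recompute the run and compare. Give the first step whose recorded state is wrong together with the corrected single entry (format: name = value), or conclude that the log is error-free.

Recomputing the run from the initial state:
step 1: r1 = -12, r2 = -9, r3 = 2
step 2: r1 = -12, r2 = 2, r3 = 2
step 3: r1 = -12, r2 = 14, r3 = 2
step 4: r1 = -26, r2 = 14, r3 = 2
step 5: r1 = 26, r2 = 14, r3 = 2
step 6: r1 = 26, r2 = -12, r3 = 2
step 7: r1 = 26, r2 = -12, r3 = 28
step 8: r1 = 54, r2 = -12, r3 = 28
step 9: r1 = 54, r2 = -12, r3 = -26
step 10: r1 = 54, r2 = -648, r3 = -26
step 11: r1 = 54, r2 = -648, r3 = -674
step 12: r1 = -54, r2 = -648, r3 = -674
step 13: r1 = -54, r2 = -54, r3 = -674
step 14: r1 = -54, r2 = -728, r3 = -674
step 15: r1 = -54, r2 = -674, r3 = -674
The first disagreement with the log is at step 15, where the value should be r2 = -674.

step 15, r2 = -674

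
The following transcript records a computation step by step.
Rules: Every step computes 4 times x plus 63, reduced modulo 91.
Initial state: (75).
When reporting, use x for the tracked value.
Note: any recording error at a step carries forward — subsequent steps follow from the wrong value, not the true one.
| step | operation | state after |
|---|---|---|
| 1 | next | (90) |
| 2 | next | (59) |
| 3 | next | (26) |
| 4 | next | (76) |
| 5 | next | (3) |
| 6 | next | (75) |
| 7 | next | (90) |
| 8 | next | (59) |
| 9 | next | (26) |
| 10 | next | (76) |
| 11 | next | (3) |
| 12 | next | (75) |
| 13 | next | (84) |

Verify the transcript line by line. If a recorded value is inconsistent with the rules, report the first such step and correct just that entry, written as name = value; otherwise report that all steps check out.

step 13, x = 90

Recomputing the run from the initial state:
step 1: x = 90
step 2: x = 59
step 3: x = 26
step 4: x = 76
step 5: x = 3
step 6: x = 75
step 7: x = 90
step 8: x = 59
step 9: x = 26
step 10: x = 76
step 11: x = 3
step 12: x = 75
step 13: x = 90
The first disagreement with the transcript is at step 13, where the value should be x = 90.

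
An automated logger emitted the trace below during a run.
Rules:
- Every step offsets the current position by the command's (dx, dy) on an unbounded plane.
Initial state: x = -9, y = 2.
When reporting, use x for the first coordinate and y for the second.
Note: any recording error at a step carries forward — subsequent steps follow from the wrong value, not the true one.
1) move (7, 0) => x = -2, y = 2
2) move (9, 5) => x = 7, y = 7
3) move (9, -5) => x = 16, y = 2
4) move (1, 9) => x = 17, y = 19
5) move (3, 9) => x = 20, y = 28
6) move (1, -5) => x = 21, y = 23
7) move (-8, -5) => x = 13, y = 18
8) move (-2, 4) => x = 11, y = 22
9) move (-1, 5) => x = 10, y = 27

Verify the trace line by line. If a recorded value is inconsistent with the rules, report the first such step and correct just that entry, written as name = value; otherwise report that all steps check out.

step 4, y = 11

Recomputing the run from the initial state:
step 1: x = -2, y = 2
step 2: x = 7, y = 7
step 3: x = 16, y = 2
step 4: x = 17, y = 11
step 5: x = 20, y = 20
step 6: x = 21, y = 15
step 7: x = 13, y = 10
step 8: x = 11, y = 14
step 9: x = 10, y = 19
The first disagreement with the trace is at step 4, where the value should be y = 11.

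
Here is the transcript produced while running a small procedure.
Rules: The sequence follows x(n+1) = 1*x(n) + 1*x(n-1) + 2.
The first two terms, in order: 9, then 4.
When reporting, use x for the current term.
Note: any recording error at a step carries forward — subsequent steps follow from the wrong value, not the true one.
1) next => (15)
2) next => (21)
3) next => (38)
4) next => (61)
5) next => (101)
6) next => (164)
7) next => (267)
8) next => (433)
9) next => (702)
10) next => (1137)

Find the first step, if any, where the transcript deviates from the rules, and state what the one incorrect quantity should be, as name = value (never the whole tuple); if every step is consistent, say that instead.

no error

1. x = 1*(4) + (1)*(9) + (2) = 15 (exactly as logged)
2. x = 1*(15) + (1)*(4) + (2) = 21 (confirmed correct)
3. x = 1*(21) + (1)*(15) + (2) = 38 (agrees with the transcript)
4. x = 1*(38) + (1)*(21) + (2) = 61 (in agreement)
5. x = 1*(61) + (1)*(38) + (2) = 101 (exactly as logged)
6. x = 1*(101) + (1)*(61) + (2) = 164 (checks out)
7. x = 1*(164) + (1)*(101) + (2) = 267 (consistent with the transcript)
8. x = 1*(267) + (1)*(164) + (2) = 433 (confirmed correct)
9. x = 1*(433) + (1)*(267) + (2) = 702 (in agreement)
10. x = 1*(702) + (1)*(433) + (2) = 1137 (no discrepancy)
Every step is consistent.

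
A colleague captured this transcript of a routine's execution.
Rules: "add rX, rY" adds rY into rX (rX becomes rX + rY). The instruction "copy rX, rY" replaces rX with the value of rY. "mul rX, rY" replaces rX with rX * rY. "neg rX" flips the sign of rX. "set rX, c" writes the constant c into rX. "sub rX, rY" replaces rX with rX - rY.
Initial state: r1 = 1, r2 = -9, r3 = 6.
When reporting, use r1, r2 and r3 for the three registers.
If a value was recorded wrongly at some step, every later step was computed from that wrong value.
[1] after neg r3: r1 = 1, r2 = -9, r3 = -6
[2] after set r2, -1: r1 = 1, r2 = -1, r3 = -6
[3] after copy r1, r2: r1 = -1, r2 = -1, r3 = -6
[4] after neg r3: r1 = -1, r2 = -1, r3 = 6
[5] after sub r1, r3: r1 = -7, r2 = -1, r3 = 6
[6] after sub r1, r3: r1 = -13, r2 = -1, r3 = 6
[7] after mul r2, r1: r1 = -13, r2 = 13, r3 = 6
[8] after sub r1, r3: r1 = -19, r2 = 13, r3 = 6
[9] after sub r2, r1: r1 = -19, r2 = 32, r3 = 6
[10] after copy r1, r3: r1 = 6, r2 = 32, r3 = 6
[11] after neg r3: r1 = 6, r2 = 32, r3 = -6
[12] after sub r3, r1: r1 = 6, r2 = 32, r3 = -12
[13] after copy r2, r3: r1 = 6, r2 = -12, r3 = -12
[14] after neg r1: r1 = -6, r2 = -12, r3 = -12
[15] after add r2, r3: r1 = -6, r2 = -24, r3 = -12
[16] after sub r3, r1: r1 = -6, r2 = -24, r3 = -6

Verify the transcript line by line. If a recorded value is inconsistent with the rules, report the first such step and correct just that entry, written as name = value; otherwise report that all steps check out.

Step 1: r3 = -(6) = -6 — no discrepancy.
Step 2: r2 = -1 — agrees with the transcript.
Step 3: r1 = -1 — matches.
Step 4: r3 = -(-6) = 6 — confirmed correct.
Step 5: r1 = -1 - 6 = -7 — same as recorded.
Step 6: r1 = -7 - 6 = -13 — in agreement.
Step 7: r2 = -1 * -13 = 13 — confirmed correct.
Step 8: r1 = -13 - 6 = -19 — agrees with the transcript.
Step 9: r2 = 13 - -19 = 32 — no discrepancy.
Step 10: r1 = 6 — in agreement.
Step 11: r3 = -(6) = -6 — no discrepancy.
Step 12: r3 = -6 - 6 = -12 — confirmed correct.
Step 13: r2 = -12 — in agreement.
Step 14: r1 = -(6) = -6 — confirmed correct.
Step 15: r2 = -12 + -12 = -24 — checks out.
Step 16: r3 = -12 - -6 = -6 — checks out.
Each recorded entry agrees with the recomputation.

no error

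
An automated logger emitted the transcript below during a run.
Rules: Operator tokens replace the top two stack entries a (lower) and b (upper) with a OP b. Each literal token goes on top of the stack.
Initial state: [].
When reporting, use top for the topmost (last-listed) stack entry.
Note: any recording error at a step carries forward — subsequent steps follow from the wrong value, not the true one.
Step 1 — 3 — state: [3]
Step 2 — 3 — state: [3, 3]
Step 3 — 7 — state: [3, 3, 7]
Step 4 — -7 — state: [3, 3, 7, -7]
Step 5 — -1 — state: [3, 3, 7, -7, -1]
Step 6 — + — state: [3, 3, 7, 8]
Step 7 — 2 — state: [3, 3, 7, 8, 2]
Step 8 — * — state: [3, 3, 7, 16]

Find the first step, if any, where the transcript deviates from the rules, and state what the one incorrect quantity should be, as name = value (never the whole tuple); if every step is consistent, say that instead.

Recomputing the run from the initial state:
step 1: [3]
step 2: [3, 3]
step 3: [3, 3, 7]
step 4: [3, 3, 7, -7]
step 5: [3, 3, 7, -7, -1]
step 6: [3, 3, 7, -8]
step 7: [3, 3, 7, -8, 2]
step 8: [3, 3, 7, -16]
The first disagreement with the transcript is at step 6, where the value should be top = -8.

step 6, top = -8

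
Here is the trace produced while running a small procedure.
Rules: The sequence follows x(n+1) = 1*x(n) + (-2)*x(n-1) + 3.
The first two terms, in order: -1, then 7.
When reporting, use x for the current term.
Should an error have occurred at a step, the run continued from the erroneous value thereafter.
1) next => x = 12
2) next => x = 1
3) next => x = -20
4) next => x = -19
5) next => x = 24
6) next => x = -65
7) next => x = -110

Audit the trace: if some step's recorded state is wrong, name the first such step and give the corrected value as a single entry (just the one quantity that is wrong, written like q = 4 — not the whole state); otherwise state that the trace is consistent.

Step 1: x = 1*(7) + (-2)*(-1) + (3) = 12 — verified.
Step 2: x = 1*(12) + (-2)*(7) + (3) = 1 — agrees with the trace.
Step 3: x = 1*(1) + (-2)*(12) + (3) = -20 — same as recorded.
Step 4: x = 1*(-20) + (-2)*(1) + (3) = -19 — consistent with the trace.
Step 5: x = 1*(-19) + (-2)*(-20) + (3) = 24 — agrees with the trace.
Step 6: x = 1*(24) + (-2)*(-19) + (3) = 65 — first mismatch against the trace.
Conclusion: step 6 carries the first error; the entry should be x = 65.

step 6, x = 65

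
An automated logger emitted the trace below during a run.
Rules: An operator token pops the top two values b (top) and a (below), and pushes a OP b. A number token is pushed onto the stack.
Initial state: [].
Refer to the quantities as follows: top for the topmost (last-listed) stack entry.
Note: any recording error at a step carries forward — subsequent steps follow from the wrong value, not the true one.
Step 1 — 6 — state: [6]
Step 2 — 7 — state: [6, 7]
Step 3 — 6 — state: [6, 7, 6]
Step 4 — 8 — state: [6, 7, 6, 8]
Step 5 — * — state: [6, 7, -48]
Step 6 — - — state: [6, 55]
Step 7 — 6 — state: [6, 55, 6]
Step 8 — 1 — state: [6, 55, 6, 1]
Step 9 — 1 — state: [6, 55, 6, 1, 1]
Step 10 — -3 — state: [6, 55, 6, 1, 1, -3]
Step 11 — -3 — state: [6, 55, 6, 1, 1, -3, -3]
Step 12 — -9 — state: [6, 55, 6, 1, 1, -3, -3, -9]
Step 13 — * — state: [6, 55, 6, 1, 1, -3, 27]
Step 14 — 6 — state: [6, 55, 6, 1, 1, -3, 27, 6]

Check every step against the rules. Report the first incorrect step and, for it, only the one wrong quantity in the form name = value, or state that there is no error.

step 5, top = 48

Recomputing the run from the initial state:
step 1: [6]
step 2: [6, 7]
step 3: [6, 7, 6]
step 4: [6, 7, 6, 8]
step 5: [6, 7, 48]
step 6: [6, -41]
step 7: [6, -41, 6]
step 8: [6, -41, 6, 1]
step 9: [6, -41, 6, 1, 1]
step 10: [6, -41, 6, 1, 1, -3]
step 11: [6, -41, 6, 1, 1, -3, -3]
step 12: [6, -41, 6, 1, 1, -3, -3, -9]
step 13: [6, -41, 6, 1, 1, -3, 27]
step 14: [6, -41, 6, 1, 1, -3, 27, 6]
The first disagreement with the trace is at step 5, where the value should be top = 48.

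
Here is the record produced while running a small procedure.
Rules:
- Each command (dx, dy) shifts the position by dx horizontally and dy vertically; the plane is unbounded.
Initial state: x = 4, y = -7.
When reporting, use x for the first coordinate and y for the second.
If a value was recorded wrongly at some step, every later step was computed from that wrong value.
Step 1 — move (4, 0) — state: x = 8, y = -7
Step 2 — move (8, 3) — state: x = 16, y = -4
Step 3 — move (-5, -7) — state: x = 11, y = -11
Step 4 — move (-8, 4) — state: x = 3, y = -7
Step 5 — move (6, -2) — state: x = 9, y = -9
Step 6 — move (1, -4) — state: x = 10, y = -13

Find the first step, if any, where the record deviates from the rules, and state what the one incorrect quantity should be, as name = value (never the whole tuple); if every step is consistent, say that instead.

Recomputing the run from the initial state:
step 1: x = 8, y = -7
step 2: x = 16, y = -4
step 3: x = 11, y = -11
step 4: x = 3, y = -7
step 5: x = 9, y = -9
step 6: x = 10, y = -13
This matches the record at every step.

no error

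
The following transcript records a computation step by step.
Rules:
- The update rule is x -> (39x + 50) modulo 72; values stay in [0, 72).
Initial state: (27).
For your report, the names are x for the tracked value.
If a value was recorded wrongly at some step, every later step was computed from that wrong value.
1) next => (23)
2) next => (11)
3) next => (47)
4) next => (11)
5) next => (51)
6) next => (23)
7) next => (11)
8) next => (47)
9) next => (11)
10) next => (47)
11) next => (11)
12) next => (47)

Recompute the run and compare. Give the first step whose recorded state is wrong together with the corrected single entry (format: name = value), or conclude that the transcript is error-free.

step 5, x = 47

1. x = (39*27 + 50) mod 72 = 23 (consistent with the transcript)
2. x = (39*23 + 50) mod 72 = 11 (exactly as logged)
3. x = (39*11 + 50) mod 72 = 47 (consistent with the transcript)
4. x = (39*47 + 50) mod 72 = 11 (same as recorded)
5. x = (39*11 + 50) mod 72 = 47 (the transcript has a different value)
First incorrect step: 5; the correct value is x = 47.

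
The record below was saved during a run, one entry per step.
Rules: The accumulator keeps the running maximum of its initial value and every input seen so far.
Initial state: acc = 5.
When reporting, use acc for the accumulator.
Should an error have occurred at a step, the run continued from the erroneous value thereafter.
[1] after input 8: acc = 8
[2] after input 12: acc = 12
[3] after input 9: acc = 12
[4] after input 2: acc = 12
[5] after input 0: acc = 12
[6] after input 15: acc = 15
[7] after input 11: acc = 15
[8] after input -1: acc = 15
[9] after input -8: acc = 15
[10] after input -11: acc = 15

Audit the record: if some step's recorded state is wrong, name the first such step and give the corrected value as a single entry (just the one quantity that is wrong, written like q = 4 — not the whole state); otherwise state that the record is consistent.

step 1: acc = max(5, 8) = 8 -> exactly as logged
step 2: acc = max(8, 12) = 12 -> in agreement
step 3: acc = max(12, 9) = 12 -> agrees with the record
step 4: acc = max(12, 2) = 12 -> agrees with the record
step 5: acc = max(12, 0) = 12 -> exactly as logged
step 6: acc = max(12, 15) = 15 -> same as recorded
step 7: acc = max(15, 11) = 15 -> exactly as logged
step 8: acc = max(15, -1) = 15 -> in agreement
step 9: acc = max(15, -8) = 15 -> no discrepancy
step 10: acc = max(15, -11) = 15 -> matches
Every step is consistent.

no error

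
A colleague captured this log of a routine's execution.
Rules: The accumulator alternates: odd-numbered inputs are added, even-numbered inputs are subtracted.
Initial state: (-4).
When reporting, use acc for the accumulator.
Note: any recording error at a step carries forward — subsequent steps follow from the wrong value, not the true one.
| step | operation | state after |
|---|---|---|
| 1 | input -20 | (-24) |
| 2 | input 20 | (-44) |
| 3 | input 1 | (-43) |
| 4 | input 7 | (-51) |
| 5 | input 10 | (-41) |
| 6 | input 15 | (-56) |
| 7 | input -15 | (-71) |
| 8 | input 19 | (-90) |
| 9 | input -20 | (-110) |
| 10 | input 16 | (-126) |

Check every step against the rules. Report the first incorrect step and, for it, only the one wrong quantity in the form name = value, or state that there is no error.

step 4, acc = -50

1. acc = -4 + -20 = -24 (no discrepancy)
2. acc = -24 - 20 = -44 (in agreement)
3. acc = -44 + 1 = -43 (verified)
4. acc = -43 - 7 = -50 (the entry is off here)
Conclusion: step 4 carries the first error; the entry should be acc = -50.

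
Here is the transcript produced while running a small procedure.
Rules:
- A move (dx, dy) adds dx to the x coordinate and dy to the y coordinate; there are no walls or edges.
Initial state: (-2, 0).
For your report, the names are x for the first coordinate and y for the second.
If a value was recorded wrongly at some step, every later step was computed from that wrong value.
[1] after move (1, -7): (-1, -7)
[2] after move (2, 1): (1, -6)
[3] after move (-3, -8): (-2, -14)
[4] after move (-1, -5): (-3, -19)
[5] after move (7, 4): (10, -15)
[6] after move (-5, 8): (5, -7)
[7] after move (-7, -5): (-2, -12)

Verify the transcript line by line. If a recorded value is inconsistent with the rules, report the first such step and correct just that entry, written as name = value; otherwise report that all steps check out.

step 5, x = 4

Step 1: x = -2 + (1) = -1, y = 0 + (-7) = -7 — no discrepancy.
Step 2: x = -1 + (2) = 1, y = -7 + (1) = -6 — exactly as logged.
Step 3: x = 1 + (-3) = -2, y = -6 + (-8) = -14 — no discrepancy.
Step 4: x = -2 + (-1) = -3, y = -14 + (-5) = -19 — matches.
Step 5: x = -3 + (7) = 4, y = -19 + (4) = -15 — the transcript disagrees here.
Step 5 is the first one off; corrected, x = 4.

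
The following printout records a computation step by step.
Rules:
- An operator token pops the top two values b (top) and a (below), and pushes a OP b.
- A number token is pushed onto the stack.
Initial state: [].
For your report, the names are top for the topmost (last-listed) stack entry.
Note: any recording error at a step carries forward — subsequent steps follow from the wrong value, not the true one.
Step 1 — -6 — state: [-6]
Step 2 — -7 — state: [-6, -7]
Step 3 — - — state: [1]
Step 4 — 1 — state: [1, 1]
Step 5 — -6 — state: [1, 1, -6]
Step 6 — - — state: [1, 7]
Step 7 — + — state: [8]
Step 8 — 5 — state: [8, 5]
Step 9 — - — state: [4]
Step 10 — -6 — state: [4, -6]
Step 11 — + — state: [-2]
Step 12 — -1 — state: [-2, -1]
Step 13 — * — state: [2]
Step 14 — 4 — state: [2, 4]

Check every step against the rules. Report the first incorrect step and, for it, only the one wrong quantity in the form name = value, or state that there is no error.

step 1: push -6: top = -6 -> matches
step 2: push -7: top = -7 -> checks out
step 3: -6 - -7 = 1 -> no discrepancy
step 4: push 1: top = 1 -> no discrepancy
step 5: push -6: top = -6 -> consistent with the printout
step 6: 1 - -6 = 7 -> same as recorded
step 7: 1 + 7 = 8 -> same as recorded
step 8: push 5: top = 5 -> checks out
step 9: 8 - 5 = 3 -> a discrepancy with the printout
So the first discrepancy is step 9, where the right value is top = 3.

step 9, top = 3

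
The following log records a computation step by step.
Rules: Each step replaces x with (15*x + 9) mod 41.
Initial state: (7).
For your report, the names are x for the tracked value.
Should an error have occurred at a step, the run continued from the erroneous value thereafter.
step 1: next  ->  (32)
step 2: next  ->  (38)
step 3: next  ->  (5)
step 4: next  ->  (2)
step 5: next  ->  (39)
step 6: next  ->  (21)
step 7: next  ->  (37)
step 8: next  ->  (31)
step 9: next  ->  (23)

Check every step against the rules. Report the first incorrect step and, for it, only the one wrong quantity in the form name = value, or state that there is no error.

1. x = (15*7 + 9) mod 41 = 32 (no discrepancy)
2. x = (15*32 + 9) mod 41 = 38 (same as recorded)
3. x = (15*38 + 9) mod 41 = 5 (matches)
4. x = (15*5 + 9) mod 41 = 2 (same as recorded)
5. x = (15*2 + 9) mod 41 = 39 (confirmed correct)
6. x = (15*39 + 9) mod 41 = 20 (the log has a different value)
First incorrect step: 6; the correct value is x = 20.

step 6, x = 20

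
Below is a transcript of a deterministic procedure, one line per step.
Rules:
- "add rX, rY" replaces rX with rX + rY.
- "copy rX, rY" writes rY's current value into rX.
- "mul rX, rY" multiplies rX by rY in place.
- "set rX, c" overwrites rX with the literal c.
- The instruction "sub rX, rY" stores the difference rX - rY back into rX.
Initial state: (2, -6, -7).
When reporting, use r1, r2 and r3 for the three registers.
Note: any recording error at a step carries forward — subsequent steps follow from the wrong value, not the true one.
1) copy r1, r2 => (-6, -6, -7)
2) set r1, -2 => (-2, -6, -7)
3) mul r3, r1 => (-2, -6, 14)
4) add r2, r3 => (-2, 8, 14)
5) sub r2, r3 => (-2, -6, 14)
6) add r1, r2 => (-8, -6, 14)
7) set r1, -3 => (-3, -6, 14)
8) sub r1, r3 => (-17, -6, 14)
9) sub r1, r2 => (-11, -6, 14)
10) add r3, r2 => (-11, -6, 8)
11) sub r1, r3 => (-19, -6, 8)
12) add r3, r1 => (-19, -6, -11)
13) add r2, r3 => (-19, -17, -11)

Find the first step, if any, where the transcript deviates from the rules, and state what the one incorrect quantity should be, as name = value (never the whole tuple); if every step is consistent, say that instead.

step 1: r1 = -6 -> agrees with the transcript
step 2: r1 = -2 -> consistent with the transcript
step 3: r3 = -7 * -2 = 14 -> confirmed correct
step 4: r2 = -6 + 14 = 8 -> consistent with the transcript
step 5: r2 = 8 - 14 = -6 -> confirmed correct
step 6: r1 = -2 + -6 = -8 -> exactly as logged
step 7: r1 = -3 -> same as recorded
step 8: r1 = -3 - 14 = -17 -> verified
step 9: r1 = -17 - -6 = -11 -> agrees with the transcript
step 10: r3 = 14 + -6 = 8 -> same as recorded
step 11: r1 = -11 - 8 = -19 -> agrees with the transcript
step 12: r3 = 8 + -19 = -11 -> checks out
step 13: r2 = -6 + -11 = -17 -> agrees with the transcript
Nothing is out of place; the run is error-free.

no error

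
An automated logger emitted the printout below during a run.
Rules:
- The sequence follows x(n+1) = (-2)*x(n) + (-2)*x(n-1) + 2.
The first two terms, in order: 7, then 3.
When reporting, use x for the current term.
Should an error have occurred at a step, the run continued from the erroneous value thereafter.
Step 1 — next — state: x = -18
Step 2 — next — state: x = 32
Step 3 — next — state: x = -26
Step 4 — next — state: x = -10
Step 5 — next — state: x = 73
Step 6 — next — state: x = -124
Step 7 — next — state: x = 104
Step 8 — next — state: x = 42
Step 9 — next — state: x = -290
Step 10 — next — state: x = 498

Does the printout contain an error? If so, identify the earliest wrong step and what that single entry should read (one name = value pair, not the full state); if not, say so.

step 5, x = 74

step 1: x = -2*(3) + (-2)*(7) + (2) = -18 -> verified
step 2: x = -2*(-18) + (-2)*(3) + (2) = 32 -> agrees with the printout
step 3: x = -2*(32) + (-2)*(-18) + (2) = -26 -> agrees with the printout
step 4: x = -2*(-26) + (-2)*(32) + (2) = -10 -> consistent with the printout
step 5: x = -2*(-10) + (-2)*(-26) + (2) = 74 -> the printout has a different value
Step 5 is the first one off; corrected, x = 74.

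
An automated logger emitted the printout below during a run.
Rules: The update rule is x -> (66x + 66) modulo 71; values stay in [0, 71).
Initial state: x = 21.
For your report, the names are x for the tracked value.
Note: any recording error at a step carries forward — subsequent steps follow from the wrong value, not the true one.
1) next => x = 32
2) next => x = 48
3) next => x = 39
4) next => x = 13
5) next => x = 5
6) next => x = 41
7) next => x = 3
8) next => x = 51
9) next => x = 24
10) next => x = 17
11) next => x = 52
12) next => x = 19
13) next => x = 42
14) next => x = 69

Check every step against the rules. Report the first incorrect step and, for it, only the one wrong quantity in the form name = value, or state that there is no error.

step 5, x = 1

Step 1: x = (66*21 + 66) mod 71 = 32 — confirmed correct.
Step 2: x = (66*32 + 66) mod 71 = 48 — consistent with the printout.
Step 3: x = (66*48 + 66) mod 71 = 39 — in agreement.
Step 4: x = (66*39 + 66) mod 71 = 13 — consistent with the printout.
Step 5: x = (66*13 + 66) mod 71 = 1 — this is not what the printout shows.
First incorrect step: 5; the correct value is x = 1.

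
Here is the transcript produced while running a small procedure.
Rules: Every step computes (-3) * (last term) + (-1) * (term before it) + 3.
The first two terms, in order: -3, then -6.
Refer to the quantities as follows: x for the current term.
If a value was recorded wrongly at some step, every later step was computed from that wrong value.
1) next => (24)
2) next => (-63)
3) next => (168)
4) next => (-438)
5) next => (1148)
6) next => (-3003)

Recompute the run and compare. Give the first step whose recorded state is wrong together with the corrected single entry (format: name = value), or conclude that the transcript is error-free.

step 5, x = 1149

Recomputing the run from the initial state:
step 1: x = 24
step 2: x = -63
step 3: x = 168
step 4: x = -438
step 5: x = 1149
step 6: x = -3006
The first disagreement with the transcript is at step 5, where the value should be x = 1149.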